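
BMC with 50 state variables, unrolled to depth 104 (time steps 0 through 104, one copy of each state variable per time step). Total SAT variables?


BMC unrolls to depth k, creating one copy of each state var for steps 0..k.
Step count = 104 + 1 = 105 (steps 0 through 104)
Vars per step = 50
Total = 50 * 105 = 5250

5250


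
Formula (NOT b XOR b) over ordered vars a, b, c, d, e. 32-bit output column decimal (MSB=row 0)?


Formula: (NOT b XOR b) over a, b, c, d, e (32 rows)
Evaluate each row (bits = a,b,c,d,e, MSB first):
  row 0 [00000]: (NOT 0 XOR 0) -> 1
  row 1 [00001]: (NOT 0 XOR 0) -> 1
  row 2 [00010]: (NOT 0 XOR 0) -> 1
  row 3 [00011]: (NOT 0 XOR 0) -> 1
  row 4 [00100]: (NOT 0 XOR 0) -> 1
  row 5 [00101]: (NOT 0 XOR 0) -> 1
  row 6 [00110]: (NOT 0 XOR 0) -> 1
  row 7 [00111]: (NOT 0 XOR 0) -> 1
  row 8 [01000]: (NOT 1 XOR 1) -> 1
  row 9 [01001]: (NOT 1 XOR 1) -> 1
  row 10 [01010]: (NOT 1 XOR 1) -> 1
  row 11 [01011]: (NOT 1 XOR 1) -> 1
  row 12 [01100]: (NOT 1 XOR 1) -> 1
  row 13 [01101]: (NOT 1 XOR 1) -> 1
  row 14 [01110]: (NOT 1 XOR 1) -> 1
  row 15 [01111]: (NOT 1 XOR 1) -> 1
  row 16 [10000]: (NOT 0 XOR 0) -> 1
  row 17 [10001]: (NOT 0 XOR 0) -> 1
  row 18 [10010]: (NOT 0 XOR 0) -> 1
  row 19 [10011]: (NOT 0 XOR 0) -> 1
  row 20 [10100]: (NOT 0 XOR 0) -> 1
  row 21 [10101]: (NOT 0 XOR 0) -> 1
  row 22 [10110]: (NOT 0 XOR 0) -> 1
  row 23 [10111]: (NOT 0 XOR 0) -> 1
  row 24 [11000]: (NOT 1 XOR 1) -> 1
  row 25 [11001]: (NOT 1 XOR 1) -> 1
  row 26 [11010]: (NOT 1 XOR 1) -> 1
  row 27 [11011]: (NOT 1 XOR 1) -> 1
  row 28 [11100]: (NOT 1 XOR 1) -> 1
  row 29 [11101]: (NOT 1 XOR 1) -> 1
  row 30 [11110]: (NOT 1 XOR 1) -> 1
  row 31 [11111]: (NOT 1 XOR 1) -> 1
Full result column, 4 rows per line (a,b,c fixed per line; d,e runs 00..11 left to right):
  rows 0-3 [a,b,c=000]: 1111  = hex F
  rows 4-7 [a,b,c=001]: 1111  = hex F
  rows 8-11 [a,b,c=010]: 1111  = hex F
  rows 12-15 [a,b,c=011]: 1111  = hex F
  rows 16-19 [a,b,c=100]: 1111  = hex F
  rows 20-23 [a,b,c=101]: 1111  = hex F
  rows 24-27 [a,b,c=110]: 1111  = hex F
  rows 28-31 [a,b,c=111]: 1111  = hex F
Output column (row 0 .. row 31) = 11111111111111111111111111111111
Output column grouped in 4s = 1111 1111 1111 1111 1111 1111 1111 1111 = 0xFFFFFFFF
Convert to decimal digit by digit (value = value*16 + digit):
  F -> 15
  15*16 + 15 (F) = 255
  255*16 + 15 (F) = 4095
  4095*16 + 15 (F) = 65535
  65535*16 + 15 (F) = 1048575
  1048575*16 + 15 (F) = 16777215
  16777215*16 + 15 (F) = 268435455
  268435455*16 + 15 (F) = 4294967295
Decimal = 4294967295

4294967295


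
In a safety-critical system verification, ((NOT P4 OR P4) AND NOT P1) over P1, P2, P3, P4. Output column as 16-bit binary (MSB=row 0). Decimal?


Formula: ((NOT P4 OR P4) AND NOT P1) over P1, P2, P3, P4 (16 rows)
Evaluate each row (bits = P1,P2,P3,P4, MSB first):
  row 0 [0000]: ((NOT 0 OR 0) AND NOT 0) -> 1
  row 1 [0001]: ((NOT 1 OR 1) AND NOT 0) -> 1
  row 2 [0010]: ((NOT 0 OR 0) AND NOT 0) -> 1
  row 3 [0011]: ((NOT 1 OR 1) AND NOT 0) -> 1
  row 4 [0100]: ((NOT 0 OR 0) AND NOT 0) -> 1
  row 5 [0101]: ((NOT 1 OR 1) AND NOT 0) -> 1
  row 6 [0110]: ((NOT 0 OR 0) AND NOT 0) -> 1
  row 7 [0111]: ((NOT 1 OR 1) AND NOT 0) -> 1
  row 8 [1000]: ((NOT 0 OR 0) AND NOT 1) -> 0
  row 9 [1001]: ((NOT 1 OR 1) AND NOT 1) -> 0
  row 10 [1010]: ((NOT 0 OR 0) AND NOT 1) -> 0
  row 11 [1011]: ((NOT 1 OR 1) AND NOT 1) -> 0
  row 12 [1100]: ((NOT 0 OR 0) AND NOT 1) -> 0
  row 13 [1101]: ((NOT 1 OR 1) AND NOT 1) -> 0
  row 14 [1110]: ((NOT 0 OR 0) AND NOT 1) -> 0
  row 15 [1111]: ((NOT 1 OR 1) AND NOT 1) -> 0
Full result column, 4 rows per line (P1,P2 fixed per line; P3,P4 runs 00..11 left to right):
  rows 0-3 [P1,P2=00]: 1111  = hex F
  rows 4-7 [P1,P2=01]: 1111  = hex F
  rows 8-11 [P1,P2=10]: 0000  = hex 0
  rows 12-15 [P1,P2=11]: 0000  = hex 0
Output column (row 0 .. row 15) = 1111111100000000
Output column grouped in 4s = 1111 1111 0000 0000 = 0xFF00
Convert to decimal digit by digit (value = value*16 + digit):
  F -> 15
  15*16 + 15 (F) = 255
  255*16 + 0 = 4080
  4080*16 + 0 = 65280
Decimal = 65280

65280


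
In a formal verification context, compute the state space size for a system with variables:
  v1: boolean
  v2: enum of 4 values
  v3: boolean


State space = product of domain sizes of all variables.
Domain sizes:
  v1 (boolean): 2
  v2 (enum of 4 values): 4
  v3 (boolean): 2
Product = 2 * 4 * 2 = 16

16


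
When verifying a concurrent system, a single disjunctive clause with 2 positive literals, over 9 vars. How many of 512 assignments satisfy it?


Step 1: Total=2^9=512
Step 2: Unsat when all 2 false: 2^7=128
Step 3: Sat=512-128=384

384


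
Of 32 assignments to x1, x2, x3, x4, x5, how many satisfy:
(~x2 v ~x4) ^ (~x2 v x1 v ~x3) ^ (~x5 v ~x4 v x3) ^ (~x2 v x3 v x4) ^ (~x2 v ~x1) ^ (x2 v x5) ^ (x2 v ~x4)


CNF with 7 clauses over 5 vars (32 assignments).
An assignment satisfies CNF iff every clause has >=1 true literal.
Check each row (bits = x1,x2,x3,x4,x5; clause T/F shown):
  row 0 [00000]: clauses=TTTTTFT -> 0
  row 1 [00001]: clauses=TTTTTTT -> 1
  row 2 [00010]: clauses=TTTTTFF -> 0
  row 3 [00011]: clauses=TTFTTTF -> 0
  row 4 [00100]: clauses=TTTTTFT -> 0
  row 5 [00101]: clauses=TTTTTTT -> 1
  row 6 [00110]: clauses=TTTTTFF -> 0
  row 7 [00111]: clauses=TTTTTTF -> 0
  row 8 [01000]: clauses=TTTFTTT -> 0
  row 9 [01001]: clauses=TTTFTTT -> 0
  row 10 [01010]: clauses=FTTTTTT -> 0
  row 11 [01011]: clauses=FTFTTTT -> 0
  row 12 [01100]: clauses=TFTTTTT -> 0
  row 13 [01101]: clauses=TFTTTTT -> 0
  row 14 [01110]: clauses=FFTTTTT -> 0
  row 15 [01111]: clauses=FFTTTTT -> 0
  row 16 [10000]: clauses=TTTTTFT -> 0
  row 17 [10001]: clauses=TTTTTTT -> 1
  row 18 [10010]: clauses=TTTTTFF -> 0
  row 19 [10011]: clauses=TTFTTTF -> 0
  row 20 [10100]: clauses=TTTTTFT -> 0
  row 21 [10101]: clauses=TTTTTTT -> 1
  row 22 [10110]: clauses=TTTTTFF -> 0
  row 23 [10111]: clauses=TTTTTTF -> 0
  row 24 [11000]: clauses=TTTFFTT -> 0
  row 25 [11001]: clauses=TTTFFTT -> 0
  row 26 [11010]: clauses=FTTTFTT -> 0
  row 27 [11011]: clauses=FTFTFTT -> 0
  row 28 [11100]: clauses=TTTTFTT -> 0
  row 29 [11101]: clauses=TTTTFTT -> 0
  row 30 [11110]: clauses=FTTTFTT -> 0
  row 31 [11111]: clauses=FTTTFTT -> 0
Full result column, 8 rows per line (x1,x2 fixed per line; x3,x4,x5 runs 000..111 left to right):
  rows 0-7 [x1,x2=00]: 01000100  (ones: 2)
  rows 8-15 [x1,x2=01]: 00000000  (ones: 0)
  rows 16-23 [x1,x2=10]: 01000100  (ones: 2)
  rows 24-31 [x1,x2=11]: 00000000  (ones: 0)
Satisfying assignments = 2+0+2+0 = 4

4


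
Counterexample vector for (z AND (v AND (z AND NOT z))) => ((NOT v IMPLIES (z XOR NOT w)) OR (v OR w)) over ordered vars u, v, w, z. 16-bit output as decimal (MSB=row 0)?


F1 = (z AND (v AND (z AND NOT z)))
F2 = ((NOT v IMPLIES (z XOR NOT w)) OR (v OR w))
Counterexample to F1=>F2 is where F1=1 and F2=0.
Evaluate each row (bits = u,v,w,z, MSB first):
  row 0 [0000]: F1=0 F2=1 -> F1&~F2 -> 0
  row 1 [0001]: F1=0 F2=0 -> F1&~F2 -> 0
  row 2 [0010]: F1=0 F2=1 -> F1&~F2 -> 0
  row 3 [0011]: F1=0 F2=1 -> F1&~F2 -> 0
  row 4 [0100]: F1=0 F2=1 -> F1&~F2 -> 0
  row 5 [0101]: F1=0 F2=1 -> F1&~F2 -> 0
  row 6 [0110]: F1=0 F2=1 -> F1&~F2 -> 0
  row 7 [0111]: F1=0 F2=1 -> F1&~F2 -> 0
  row 8 [1000]: F1=0 F2=1 -> F1&~F2 -> 0
  row 9 [1001]: F1=0 F2=0 -> F1&~F2 -> 0
  row 10 [1010]: F1=0 F2=1 -> F1&~F2 -> 0
  row 11 [1011]: F1=0 F2=1 -> F1&~F2 -> 0
  row 12 [1100]: F1=0 F2=1 -> F1&~F2 -> 0
  row 13 [1101]: F1=0 F2=1 -> F1&~F2 -> 0
  row 14 [1110]: F1=0 F2=1 -> F1&~F2 -> 0
  row 15 [1111]: F1=0 F2=1 -> F1&~F2 -> 0
Full result column, 4 rows per line (u,v fixed per line; w,z runs 00..11 left to right):
  rows 0-3 [u,v=00]: 0000  = hex 0
  rows 4-7 [u,v=01]: 0000  = hex 0
  rows 8-11 [u,v=10]: 0000  = hex 0
  rows 12-15 [u,v=11]: 0000  = hex 0
Counterexample vector (row 0 .. row 15) = 0000000000000000
Output column grouped in 4s = 0000 0000 0000 0000 = 0x0000
Convert to decimal digit by digit (value = value*16 + digit):
  0 -> 0
  0*16 + 0 = 0
  0*16 + 0 = 0
  0*16 + 0 = 0
Decimal = 0

0


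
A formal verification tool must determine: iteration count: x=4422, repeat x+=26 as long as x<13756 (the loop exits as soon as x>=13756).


Step 1: x goes from 4422 toward 13756 by 26; the body runs while x<13756, so iterations = ceil((bound-start)/step)
Step 2: Distance=9334
Step 3: ceil(9334/26)=359

359


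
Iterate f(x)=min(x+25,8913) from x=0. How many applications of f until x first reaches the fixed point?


Step 1: x=0, cap=8913, increment=25
Step 2: x grows by 25 each step until capped at 8913; fixed point is x=8913
Step 3: iterations = ceil(8913/25) = 357

357


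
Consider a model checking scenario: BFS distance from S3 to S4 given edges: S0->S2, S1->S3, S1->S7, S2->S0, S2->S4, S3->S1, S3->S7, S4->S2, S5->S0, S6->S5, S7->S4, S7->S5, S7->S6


BFS layer-by-layer from S3:
  dist 0: {S3}
  dist 1: {S1, S7}
  dist 2: {S4, S5, S6}
  -> S4 reached at distance 2
Shortest path length = 2

2


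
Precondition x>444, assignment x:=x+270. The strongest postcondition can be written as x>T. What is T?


Formula: sp(P, x:=E) = exists old_x. (x = E[old_x/x]) AND P[old_x/x] (old_x is the value of x before the assignment; eliminate old_x by solving x = E[old_x/x] for old_x)
Step 1: Precondition P: x>444, i.e. old_x > 444
Step 2: Assignment gives x = old_x + 270, so old_x = x - 270
Step 3: Substitute into P: x - 270 > 444
Step 4: Simplify: x > 444+270 = 714

714


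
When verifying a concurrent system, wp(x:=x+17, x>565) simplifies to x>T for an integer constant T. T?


Formula: wp(x:=E, P) = P[E/x] (substitute E for x in postcondition)
Step 1: Postcondition: x>565
Step 2: Substitute x+17 for x: x+17>565
Step 3: Solve for x: x > 565-17 = 548

548


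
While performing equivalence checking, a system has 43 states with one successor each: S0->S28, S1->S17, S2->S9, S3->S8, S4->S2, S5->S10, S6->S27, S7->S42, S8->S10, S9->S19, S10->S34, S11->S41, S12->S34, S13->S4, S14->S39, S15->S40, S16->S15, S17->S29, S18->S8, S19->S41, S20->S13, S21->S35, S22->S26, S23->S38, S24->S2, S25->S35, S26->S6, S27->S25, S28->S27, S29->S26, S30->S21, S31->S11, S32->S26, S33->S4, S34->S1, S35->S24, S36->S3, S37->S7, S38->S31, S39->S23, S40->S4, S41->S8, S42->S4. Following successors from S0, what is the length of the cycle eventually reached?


Trace from S0 until a state repeats:
  S0 -> S28 -> S27 -> S25 -> S35 -> S24 -> S2 -> S9 -> S19 -> S41 -> S8 -> S10 -> S34 -> S1 -> S17 -> S29 -> S26 -> S6 -> S27
S27 first seen at step 2, revisited at step 18.
Cycle length = 18 - 2 = 16

16


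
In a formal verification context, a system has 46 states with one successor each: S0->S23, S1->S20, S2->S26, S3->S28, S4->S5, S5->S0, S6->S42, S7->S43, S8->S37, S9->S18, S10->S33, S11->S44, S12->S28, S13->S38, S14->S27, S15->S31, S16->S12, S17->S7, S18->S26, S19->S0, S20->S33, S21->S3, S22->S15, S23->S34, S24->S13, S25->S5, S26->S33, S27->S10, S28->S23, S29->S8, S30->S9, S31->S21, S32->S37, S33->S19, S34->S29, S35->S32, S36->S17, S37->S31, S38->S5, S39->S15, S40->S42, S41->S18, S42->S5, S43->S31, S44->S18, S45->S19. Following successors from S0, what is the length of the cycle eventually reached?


Trace from S0 until a state repeats:
  S0 -> S23 -> S34 -> S29 -> S8 -> S37 -> S31 -> S21 -> S3 -> S28 -> S23
S23 first seen at step 1, revisited at step 10.
Cycle length = 10 - 1 = 9

9


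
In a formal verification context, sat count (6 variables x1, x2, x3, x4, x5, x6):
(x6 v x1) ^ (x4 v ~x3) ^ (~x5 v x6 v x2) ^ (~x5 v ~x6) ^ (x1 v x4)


CNF with 5 clauses over 6 vars (64 assignments).
An assignment satisfies CNF iff every clause has >=1 true literal.
Check each row (bits = x1,x2,x3,x4,x5,x6; clause T/F shown):
  row 0 [000000]: clauses=FTTTF -> 0
  row 1 [000001]: clauses=TTTTF -> 0
  row 2 [000010]: clauses=FTFTF -> 0
  row 3 [000011]: clauses=TTTFF -> 0
  row 4 [000100]: clauses=FTTTT -> 0
  (every remaining row is evaluated the same way; all 64 results are listed next)
Full result column, 8 rows per line (x1,x2,x3 fixed per line; x4,x5,x6 runs 000..111 left to right):
  rows 0-7 [x1,x2,x3=000]: 00000100  (ones: 1)
  rows 8-15 [x1,x2,x3=001]: 00000100  (ones: 1)
  rows 16-23 [x1,x2,x3=010]: 00000100  (ones: 1)
  rows 24-31 [x1,x2,x3=011]: 00000100  (ones: 1)
  rows 32-39 [x1,x2,x3=100]: 11001100  (ones: 4)
  rows 40-47 [x1,x2,x3=101]: 00001100  (ones: 2)
  rows 48-55 [x1,x2,x3=110]: 11101110  (ones: 6)
  rows 56-63 [x1,x2,x3=111]: 00001110  (ones: 3)
Satisfying assignments = 1+1+1+1+4+2+6+3 = 19

19


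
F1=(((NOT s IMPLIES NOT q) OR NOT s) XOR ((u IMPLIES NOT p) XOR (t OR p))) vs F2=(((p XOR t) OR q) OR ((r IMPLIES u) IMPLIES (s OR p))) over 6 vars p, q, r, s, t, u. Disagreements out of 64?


F1 = (((NOT s IMPLIES NOT q) OR NOT s) XOR ((u IMPLIES NOT p) XOR (t OR p)))
F2 = (((p XOR t) OR q) OR ((r IMPLIES u) IMPLIES (s OR p)))
Evaluate both on each of 64 rows (bits = p,q,r,s,t,u):
  row 0 [000000]: F1=0 F2=0 -> 0
  row 1 [000001]: F1=0 F2=0 -> 0
  row 2 [000010]: F1=1 F2=1 -> 0
  row 3 [000011]: F1=1 F2=1 -> 0
  row 4 [000100]: F1=0 F2=1 (differ) -> 1
  (every remaining row is evaluated the same way; all 64 results are listed next)
Full result column, 8 rows per line (p,q,r fixed per line; s,t,u runs 000..111 left to right):
  rows 0-7 [p,q,r=000]: 00001100  (ones: 2)
  rows 8-15 [p,q,r=001]: 10001100  (ones: 3)
  rows 16-23 [p,q,r=010]: 11001100  (ones: 4)
  rows 24-31 [p,q,r=011]: 11001100  (ones: 4)
  rows 32-39 [p,q,r=100]: 01010101  (ones: 4)
  rows 40-47 [p,q,r=101]: 01010101  (ones: 4)
  rows 48-55 [p,q,r=110]: 01010101  (ones: 4)
  rows 56-63 [p,q,r=111]: 01010101  (ones: 4)
Disagreements = 2+3+4+4+4+4+4+4 = 29

29


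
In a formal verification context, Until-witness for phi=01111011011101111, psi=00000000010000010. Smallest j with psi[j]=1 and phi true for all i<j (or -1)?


(phi U psi) at 0: need smallest j with psi[j]=1 and phi[i]=1 for all i in [0,j).
Scan from step 0:
  step 0: phi=0 -> phi-prefix broken from here
  step 9: psi=1 but phi already failed -> not a witness
  step 15: psi=1 but phi already failed -> not a witness
  end of trace: no witness -> -1
Witness step = -1

-1


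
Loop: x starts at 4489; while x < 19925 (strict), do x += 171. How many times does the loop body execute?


Step 1: x goes from 4489 toward 19925 by 171; the body runs while x<19925, so iterations = ceil((bound-start)/step)
Step 2: Distance=15436
Step 3: ceil(15436/171)=91

91


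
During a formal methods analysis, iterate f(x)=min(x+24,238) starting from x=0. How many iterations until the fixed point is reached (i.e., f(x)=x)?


Step 1: x=0, cap=238, increment=24
Step 2: x grows by 24 each step until capped at 238; fixed point is x=238
Step 3: iterations = ceil(238/24) = 10

10


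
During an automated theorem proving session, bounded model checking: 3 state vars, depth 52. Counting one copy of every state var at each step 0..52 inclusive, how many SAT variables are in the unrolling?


BMC unrolls to depth k, creating one copy of each state var for steps 0..k.
Step count = 52 + 1 = 53 (steps 0 through 52)
Vars per step = 3
Total = 3 * 53 = 159

159


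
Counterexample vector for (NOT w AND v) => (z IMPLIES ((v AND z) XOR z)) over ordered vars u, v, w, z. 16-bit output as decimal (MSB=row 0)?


F1 = (NOT w AND v)
F2 = (z IMPLIES ((v AND z) XOR z))
Counterexample to F1=>F2 is where F1=1 and F2=0.
Evaluate each row (bits = u,v,w,z, MSB first):
  row 0 [0000]: F1=0 F2=1 -> F1&~F2 -> 0
  row 1 [0001]: F1=0 F2=1 -> F1&~F2 -> 0
  row 2 [0010]: F1=0 F2=1 -> F1&~F2 -> 0
  row 3 [0011]: F1=0 F2=1 -> F1&~F2 -> 0
  row 4 [0100]: F1=1 F2=1 -> F1&~F2 -> 0
  row 5 [0101]: F1=1 F2=0 -> F1&~F2 -> 1
  row 6 [0110]: F1=0 F2=1 -> F1&~F2 -> 0
  row 7 [0111]: F1=0 F2=0 -> F1&~F2 -> 0
  row 8 [1000]: F1=0 F2=1 -> F1&~F2 -> 0
  row 9 [1001]: F1=0 F2=1 -> F1&~F2 -> 0
  row 10 [1010]: F1=0 F2=1 -> F1&~F2 -> 0
  row 11 [1011]: F1=0 F2=1 -> F1&~F2 -> 0
  row 12 [1100]: F1=1 F2=1 -> F1&~F2 -> 0
  row 13 [1101]: F1=1 F2=0 -> F1&~F2 -> 1
  row 14 [1110]: F1=0 F2=1 -> F1&~F2 -> 0
  row 15 [1111]: F1=0 F2=0 -> F1&~F2 -> 0
Full result column, 4 rows per line (u,v fixed per line; w,z runs 00..11 left to right):
  rows 0-3 [u,v=00]: 0000  = hex 0
  rows 4-7 [u,v=01]: 0100  = hex 4
  rows 8-11 [u,v=10]: 0000  = hex 0
  rows 12-15 [u,v=11]: 0100  = hex 4
Counterexample vector (row 0 .. row 15) = 0000010000000100
Output column grouped in 4s = 0000 0100 0000 0100 = 0x0404
Convert to decimal digit by digit (value = value*16 + digit):
  0 -> 0
  0*16 + 4 = 4
  4*16 + 0 = 64
  64*16 + 4 = 1028
Decimal = 1028

1028


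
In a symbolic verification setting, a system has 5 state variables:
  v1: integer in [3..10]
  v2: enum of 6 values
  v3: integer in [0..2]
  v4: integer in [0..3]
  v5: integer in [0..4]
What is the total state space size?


State space = product of domain sizes of all variables.
Domain sizes:
  v1 (integer in [3..10]): 8
  v2 (enum of 6 values): 6
  v3 (integer in [0..2]): 3
  v4 (integer in [0..3]): 4
  v5 (integer in [0..4]): 5
Product = 8 * 6 * 3 * 4 * 5 = 2880

2880


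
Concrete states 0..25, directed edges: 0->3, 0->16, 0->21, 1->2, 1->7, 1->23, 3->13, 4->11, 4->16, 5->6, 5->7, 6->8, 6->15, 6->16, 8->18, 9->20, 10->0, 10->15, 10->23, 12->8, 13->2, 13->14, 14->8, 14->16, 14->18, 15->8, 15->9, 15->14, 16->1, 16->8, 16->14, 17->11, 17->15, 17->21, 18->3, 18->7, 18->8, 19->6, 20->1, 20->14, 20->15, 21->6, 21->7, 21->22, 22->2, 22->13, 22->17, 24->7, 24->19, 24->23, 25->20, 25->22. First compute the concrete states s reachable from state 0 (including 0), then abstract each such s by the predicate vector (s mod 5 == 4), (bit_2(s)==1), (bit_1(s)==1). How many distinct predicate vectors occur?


BFS from 0:
Concrete reachable: {0, 1, 2, 3, 6, 7, 8, 9, 11, 13, 14, 15, 16, 17, 18, 20, 21, 22, 23}
Abstract via predicates (s mod 5 == 4), (bit_2(s)==1), (bit_1(s)==1):
  (0,0,0) <- {0, 1, 8, 16, 17}
  (0,0,1) <- {2, 3, 11, 18}
  (0,1,0) <- {13, 20, 21}
  (0,1,1) <- {6, 7, 15, 22, 23}
  (1,0,0) <- {9}
  (1,1,1) <- {14}
Distinct abstract states = 6

6


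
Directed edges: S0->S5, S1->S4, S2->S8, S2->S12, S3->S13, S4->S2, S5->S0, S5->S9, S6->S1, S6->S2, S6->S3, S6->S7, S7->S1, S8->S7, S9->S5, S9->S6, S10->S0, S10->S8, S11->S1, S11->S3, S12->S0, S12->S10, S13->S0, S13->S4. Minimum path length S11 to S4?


BFS layer-by-layer from S11:
  dist 0: {S11}
  dist 1: {S1, S3}
  dist 2: {S4, S13}
  -> S4 reached at distance 2
Shortest path length = 2

2


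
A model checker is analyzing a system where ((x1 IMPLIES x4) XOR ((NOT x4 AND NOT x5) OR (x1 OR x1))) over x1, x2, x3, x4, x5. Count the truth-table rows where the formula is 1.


Formula: ((x1 IMPLIES x4) XOR ((NOT x4 AND NOT x5) OR (x1 OR x1))) over 5 vars (32 rows)
Evaluate each row (x1, x2, x3, x4, x5 as bits, MSB first):
  row 0 [00000]: ((0 IMPLIES 0) XOR ((NOT 0 AND NOT 0) OR (0 OR 0))) -> 0
  row 1 [00001]: ((0 IMPLIES 0) XOR ((NOT 0 AND NOT 1) OR (0 OR 0))) -> 1
  row 2 [00010]: ((0 IMPLIES 1) XOR ((NOT 1 AND NOT 0) OR (0 OR 0))) -> 1
  row 3 [00011]: ((0 IMPLIES 1) XOR ((NOT 1 AND NOT 1) OR (0 OR 0))) -> 1
  row 4 [00100]: ((0 IMPLIES 0) XOR ((NOT 0 AND NOT 0) OR (0 OR 0))) -> 0
  row 5 [00101]: ((0 IMPLIES 0) XOR ((NOT 0 AND NOT 1) OR (0 OR 0))) -> 1
  row 6 [00110]: ((0 IMPLIES 1) XOR ((NOT 1 AND NOT 0) OR (0 OR 0))) -> 1
  row 7 [00111]: ((0 IMPLIES 1) XOR ((NOT 1 AND NOT 1) OR (0 OR 0))) -> 1
  row 8 [01000]: ((0 IMPLIES 0) XOR ((NOT 0 AND NOT 0) OR (0 OR 0))) -> 0
  row 9 [01001]: ((0 IMPLIES 0) XOR ((NOT 0 AND NOT 1) OR (0 OR 0))) -> 1
  row 10 [01010]: ((0 IMPLIES 1) XOR ((NOT 1 AND NOT 0) OR (0 OR 0))) -> 1
  row 11 [01011]: ((0 IMPLIES 1) XOR ((NOT 1 AND NOT 1) OR (0 OR 0))) -> 1
  row 12 [01100]: ((0 IMPLIES 0) XOR ((NOT 0 AND NOT 0) OR (0 OR 0))) -> 0
  row 13 [01101]: ((0 IMPLIES 0) XOR ((NOT 0 AND NOT 1) OR (0 OR 0))) -> 1
  row 14 [01110]: ((0 IMPLIES 1) XOR ((NOT 1 AND NOT 0) OR (0 OR 0))) -> 1
  row 15 [01111]: ((0 IMPLIES 1) XOR ((NOT 1 AND NOT 1) OR (0 OR 0))) -> 1
  row 16 [10000]: ((1 IMPLIES 0) XOR ((NOT 0 AND NOT 0) OR (1 OR 1))) -> 1
  row 17 [10001]: ((1 IMPLIES 0) XOR ((NOT 0 AND NOT 1) OR (1 OR 1))) -> 1
  row 18 [10010]: ((1 IMPLIES 1) XOR ((NOT 1 AND NOT 0) OR (1 OR 1))) -> 0
  row 19 [10011]: ((1 IMPLIES 1) XOR ((NOT 1 AND NOT 1) OR (1 OR 1))) -> 0
  row 20 [10100]: ((1 IMPLIES 0) XOR ((NOT 0 AND NOT 0) OR (1 OR 1))) -> 1
  row 21 [10101]: ((1 IMPLIES 0) XOR ((NOT 0 AND NOT 1) OR (1 OR 1))) -> 1
  row 22 [10110]: ((1 IMPLIES 1) XOR ((NOT 1 AND NOT 0) OR (1 OR 1))) -> 0
  row 23 [10111]: ((1 IMPLIES 1) XOR ((NOT 1 AND NOT 1) OR (1 OR 1))) -> 0
  row 24 [11000]: ((1 IMPLIES 0) XOR ((NOT 0 AND NOT 0) OR (1 OR 1))) -> 1
  row 25 [11001]: ((1 IMPLIES 0) XOR ((NOT 0 AND NOT 1) OR (1 OR 1))) -> 1
  row 26 [11010]: ((1 IMPLIES 1) XOR ((NOT 1 AND NOT 0) OR (1 OR 1))) -> 0
  row 27 [11011]: ((1 IMPLIES 1) XOR ((NOT 1 AND NOT 1) OR (1 OR 1))) -> 0
  row 28 [11100]: ((1 IMPLIES 0) XOR ((NOT 0 AND NOT 0) OR (1 OR 1))) -> 1
  row 29 [11101]: ((1 IMPLIES 0) XOR ((NOT 0 AND NOT 1) OR (1 OR 1))) -> 1
  row 30 [11110]: ((1 IMPLIES 1) XOR ((NOT 1 AND NOT 0) OR (1 OR 1))) -> 0
  row 31 [11111]: ((1 IMPLIES 1) XOR ((NOT 1 AND NOT 1) OR (1 OR 1))) -> 0
Full result column, 8 rows per line (x1,x2 fixed per line; x3,x4,x5 runs 000..111 left to right):
  rows 0-7 [x1,x2=00]: 01110111  (ones: 6)
  rows 8-15 [x1,x2=01]: 01110111  (ones: 6)
  rows 16-23 [x1,x2=10]: 11001100  (ones: 4)
  rows 24-31 [x1,x2=11]: 11001100  (ones: 4)
Count of 1-rows = 6+6+4+4 = 20

20


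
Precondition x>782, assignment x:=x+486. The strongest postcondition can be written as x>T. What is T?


Formula: sp(P, x:=E) = exists old_x. (x = E[old_x/x]) AND P[old_x/x] (old_x is the value of x before the assignment; eliminate old_x by solving x = E[old_x/x] for old_x)
Step 1: Precondition P: x>782, i.e. old_x > 782
Step 2: Assignment gives x = old_x + 486, so old_x = x - 486
Step 3: Substitute into P: x - 486 > 782
Step 4: Simplify: x > 782+486 = 1268

1268


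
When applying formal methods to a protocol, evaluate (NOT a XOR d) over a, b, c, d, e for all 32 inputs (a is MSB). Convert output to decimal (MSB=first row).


Formula: (NOT a XOR d) over a, b, c, d, e (32 rows)
Evaluate each row (bits = a,b,c,d,e, MSB first):
  row 0 [00000]: (NOT 0 XOR 0) -> 1
  row 1 [00001]: (NOT 0 XOR 0) -> 1
  row 2 [00010]: (NOT 0 XOR 1) -> 0
  row 3 [00011]: (NOT 0 XOR 1) -> 0
  row 4 [00100]: (NOT 0 XOR 0) -> 1
  row 5 [00101]: (NOT 0 XOR 0) -> 1
  row 6 [00110]: (NOT 0 XOR 1) -> 0
  row 7 [00111]: (NOT 0 XOR 1) -> 0
  row 8 [01000]: (NOT 0 XOR 0) -> 1
  row 9 [01001]: (NOT 0 XOR 0) -> 1
  row 10 [01010]: (NOT 0 XOR 1) -> 0
  row 11 [01011]: (NOT 0 XOR 1) -> 0
  row 12 [01100]: (NOT 0 XOR 0) -> 1
  row 13 [01101]: (NOT 0 XOR 0) -> 1
  row 14 [01110]: (NOT 0 XOR 1) -> 0
  row 15 [01111]: (NOT 0 XOR 1) -> 0
  row 16 [10000]: (NOT 1 XOR 0) -> 0
  row 17 [10001]: (NOT 1 XOR 0) -> 0
  row 18 [10010]: (NOT 1 XOR 1) -> 1
  row 19 [10011]: (NOT 1 XOR 1) -> 1
  row 20 [10100]: (NOT 1 XOR 0) -> 0
  row 21 [10101]: (NOT 1 XOR 0) -> 0
  row 22 [10110]: (NOT 1 XOR 1) -> 1
  row 23 [10111]: (NOT 1 XOR 1) -> 1
  row 24 [11000]: (NOT 1 XOR 0) -> 0
  row 25 [11001]: (NOT 1 XOR 0) -> 0
  row 26 [11010]: (NOT 1 XOR 1) -> 1
  row 27 [11011]: (NOT 1 XOR 1) -> 1
  row 28 [11100]: (NOT 1 XOR 0) -> 0
  row 29 [11101]: (NOT 1 XOR 0) -> 0
  row 30 [11110]: (NOT 1 XOR 1) -> 1
  row 31 [11111]: (NOT 1 XOR 1) -> 1
Full result column, 4 rows per line (a,b,c fixed per line; d,e runs 00..11 left to right):
  rows 0-3 [a,b,c=000]: 1100  = hex C
  rows 4-7 [a,b,c=001]: 1100  = hex C
  rows 8-11 [a,b,c=010]: 1100  = hex C
  rows 12-15 [a,b,c=011]: 1100  = hex C
  rows 16-19 [a,b,c=100]: 0011  = hex 3
  rows 20-23 [a,b,c=101]: 0011  = hex 3
  rows 24-27 [a,b,c=110]: 0011  = hex 3
  rows 28-31 [a,b,c=111]: 0011  = hex 3
Output column (row 0 .. row 31) = 11001100110011000011001100110011
Output column grouped in 4s = 1100 1100 1100 1100 0011 0011 0011 0011 = 0xCCCC3333
Convert to decimal digit by digit (value = value*16 + digit):
  C -> 12
  12*16 + 12 (C) = 204
  204*16 + 12 (C) = 3276
  3276*16 + 12 (C) = 52428
  52428*16 + 3 = 838851
  838851*16 + 3 = 13421619
  13421619*16 + 3 = 214745907
  214745907*16 + 3 = 3435934515
Decimal = 3435934515

3435934515


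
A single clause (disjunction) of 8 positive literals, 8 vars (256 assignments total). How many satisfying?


Step 1: Total=2^8=256
Step 2: Unsat when all 8 false: 2^0=1
Step 3: Sat=256-1=255

255


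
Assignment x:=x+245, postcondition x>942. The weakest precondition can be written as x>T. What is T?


Formula: wp(x:=E, P) = P[E/x] (substitute E for x in postcondition)
Step 1: Postcondition: x>942
Step 2: Substitute x+245 for x: x+245>942
Step 3: Solve for x: x > 942-245 = 697

697


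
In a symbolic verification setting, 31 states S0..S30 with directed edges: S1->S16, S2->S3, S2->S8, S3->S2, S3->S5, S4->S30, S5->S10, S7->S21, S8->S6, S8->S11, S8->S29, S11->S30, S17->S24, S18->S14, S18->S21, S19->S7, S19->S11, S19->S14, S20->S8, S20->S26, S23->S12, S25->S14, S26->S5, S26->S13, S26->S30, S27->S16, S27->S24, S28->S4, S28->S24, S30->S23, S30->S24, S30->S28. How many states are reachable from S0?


BFS from S0:
  layer 0: {S0}
Reachable set: {S0}
Count = 1

1


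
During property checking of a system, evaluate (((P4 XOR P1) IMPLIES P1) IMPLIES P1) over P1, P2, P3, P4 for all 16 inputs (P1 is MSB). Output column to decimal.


Formula: (((P4 XOR P1) IMPLIES P1) IMPLIES P1) over P1, P2, P3, P4 (16 rows)
Evaluate each row (bits = P1,P2,P3,P4, MSB first):
  row 0 [0000]: (((0 XOR 0) IMPLIES 0) IMPLIES 0) -> 0
  row 1 [0001]: (((1 XOR 0) IMPLIES 0) IMPLIES 0) -> 1
  row 2 [0010]: (((0 XOR 0) IMPLIES 0) IMPLIES 0) -> 0
  row 3 [0011]: (((1 XOR 0) IMPLIES 0) IMPLIES 0) -> 1
  row 4 [0100]: (((0 XOR 0) IMPLIES 0) IMPLIES 0) -> 0
  row 5 [0101]: (((1 XOR 0) IMPLIES 0) IMPLIES 0) -> 1
  row 6 [0110]: (((0 XOR 0) IMPLIES 0) IMPLIES 0) -> 0
  row 7 [0111]: (((1 XOR 0) IMPLIES 0) IMPLIES 0) -> 1
  row 8 [1000]: (((0 XOR 1) IMPLIES 1) IMPLIES 1) -> 1
  row 9 [1001]: (((1 XOR 1) IMPLIES 1) IMPLIES 1) -> 1
  row 10 [1010]: (((0 XOR 1) IMPLIES 1) IMPLIES 1) -> 1
  row 11 [1011]: (((1 XOR 1) IMPLIES 1) IMPLIES 1) -> 1
  row 12 [1100]: (((0 XOR 1) IMPLIES 1) IMPLIES 1) -> 1
  row 13 [1101]: (((1 XOR 1) IMPLIES 1) IMPLIES 1) -> 1
  row 14 [1110]: (((0 XOR 1) IMPLIES 1) IMPLIES 1) -> 1
  row 15 [1111]: (((1 XOR 1) IMPLIES 1) IMPLIES 1) -> 1
Full result column, 4 rows per line (P1,P2 fixed per line; P3,P4 runs 00..11 left to right):
  rows 0-3 [P1,P2=00]: 0101  = hex 5
  rows 4-7 [P1,P2=01]: 0101  = hex 5
  rows 8-11 [P1,P2=10]: 1111  = hex F
  rows 12-15 [P1,P2=11]: 1111  = hex F
Output column (row 0 .. row 15) = 0101010111111111
Output column grouped in 4s = 0101 0101 1111 1111 = 0x55FF
Convert to decimal digit by digit (value = value*16 + digit):
  5 -> 5
  5*16 + 5 = 85
  85*16 + 15 (F) = 1375
  1375*16 + 15 (F) = 22015
Decimal = 22015

22015


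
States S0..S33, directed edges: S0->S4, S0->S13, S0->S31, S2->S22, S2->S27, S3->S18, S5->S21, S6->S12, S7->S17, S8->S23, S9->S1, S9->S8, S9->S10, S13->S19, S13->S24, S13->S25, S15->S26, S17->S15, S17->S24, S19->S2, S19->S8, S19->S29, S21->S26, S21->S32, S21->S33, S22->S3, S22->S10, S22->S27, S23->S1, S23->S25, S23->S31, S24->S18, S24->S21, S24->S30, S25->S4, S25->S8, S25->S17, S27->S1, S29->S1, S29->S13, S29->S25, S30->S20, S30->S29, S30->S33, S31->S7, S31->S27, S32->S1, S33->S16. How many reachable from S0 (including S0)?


BFS from S0:
  layer 0: {S0}
  layer 1: {S4, S13, S31}
  layer 2: {S7, S19, S24, S25, S27}
  layer 3: {S1, S2, S8, S17, S18, S21, S29, S30}
  layer 4: {S15, S20, S22, S23, S26, S32, S33}
  layer 5: {S3, S10, S16}
Reachable set: {S0, S1, S2, S3, S4, S7, S8, S10, S13, S15, S16, S17, S18, S19, S20, S21, S22, S23, S24, S25, S26, S27, S29, S30, S31, S32, S33}
Count = 27

27


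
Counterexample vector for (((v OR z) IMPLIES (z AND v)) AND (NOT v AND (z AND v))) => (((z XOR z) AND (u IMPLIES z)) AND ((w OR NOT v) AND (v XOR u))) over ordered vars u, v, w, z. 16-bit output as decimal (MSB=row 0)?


F1 = (((v OR z) IMPLIES (z AND v)) AND (NOT v AND (z AND v)))
F2 = (((z XOR z) AND (u IMPLIES z)) AND ((w OR NOT v) AND (v XOR u)))
Counterexample to F1=>F2 is where F1=1 and F2=0.
Evaluate each row (bits = u,v,w,z, MSB first):
  row 0 [0000]: F1=0 F2=0 -> F1&~F2 -> 0
  row 1 [0001]: F1=0 F2=0 -> F1&~F2 -> 0
  row 2 [0010]: F1=0 F2=0 -> F1&~F2 -> 0
  row 3 [0011]: F1=0 F2=0 -> F1&~F2 -> 0
  row 4 [0100]: F1=0 F2=0 -> F1&~F2 -> 0
  row 5 [0101]: F1=0 F2=0 -> F1&~F2 -> 0
  row 6 [0110]: F1=0 F2=0 -> F1&~F2 -> 0
  row 7 [0111]: F1=0 F2=0 -> F1&~F2 -> 0
  row 8 [1000]: F1=0 F2=0 -> F1&~F2 -> 0
  row 9 [1001]: F1=0 F2=0 -> F1&~F2 -> 0
  row 10 [1010]: F1=0 F2=0 -> F1&~F2 -> 0
  row 11 [1011]: F1=0 F2=0 -> F1&~F2 -> 0
  row 12 [1100]: F1=0 F2=0 -> F1&~F2 -> 0
  row 13 [1101]: F1=0 F2=0 -> F1&~F2 -> 0
  row 14 [1110]: F1=0 F2=0 -> F1&~F2 -> 0
  row 15 [1111]: F1=0 F2=0 -> F1&~F2 -> 0
Full result column, 4 rows per line (u,v fixed per line; w,z runs 00..11 left to right):
  rows 0-3 [u,v=00]: 0000  = hex 0
  rows 4-7 [u,v=01]: 0000  = hex 0
  rows 8-11 [u,v=10]: 0000  = hex 0
  rows 12-15 [u,v=11]: 0000  = hex 0
Counterexample vector (row 0 .. row 15) = 0000000000000000
Output column grouped in 4s = 0000 0000 0000 0000 = 0x0000
Convert to decimal digit by digit (value = value*16 + digit):
  0 -> 0
  0*16 + 0 = 0
  0*16 + 0 = 0
  0*16 + 0 = 0
Decimal = 0

0


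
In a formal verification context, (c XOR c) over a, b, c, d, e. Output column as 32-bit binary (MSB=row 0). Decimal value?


Formula: (c XOR c) over a, b, c, d, e (32 rows)
Evaluate each row (bits = a,b,c,d,e, MSB first):
  row 0 [00000]: (0 XOR 0) -> 0
  row 1 [00001]: (0 XOR 0) -> 0
  row 2 [00010]: (0 XOR 0) -> 0
  row 3 [00011]: (0 XOR 0) -> 0
  row 4 [00100]: (1 XOR 1) -> 0
  row 5 [00101]: (1 XOR 1) -> 0
  row 6 [00110]: (1 XOR 1) -> 0
  row 7 [00111]: (1 XOR 1) -> 0
  row 8 [01000]: (0 XOR 0) -> 0
  row 9 [01001]: (0 XOR 0) -> 0
  row 10 [01010]: (0 XOR 0) -> 0
  row 11 [01011]: (0 XOR 0) -> 0
  row 12 [01100]: (1 XOR 1) -> 0
  row 13 [01101]: (1 XOR 1) -> 0
  row 14 [01110]: (1 XOR 1) -> 0
  row 15 [01111]: (1 XOR 1) -> 0
  row 16 [10000]: (0 XOR 0) -> 0
  row 17 [10001]: (0 XOR 0) -> 0
  row 18 [10010]: (0 XOR 0) -> 0
  row 19 [10011]: (0 XOR 0) -> 0
  row 20 [10100]: (1 XOR 1) -> 0
  row 21 [10101]: (1 XOR 1) -> 0
  row 22 [10110]: (1 XOR 1) -> 0
  row 23 [10111]: (1 XOR 1) -> 0
  row 24 [11000]: (0 XOR 0) -> 0
  row 25 [11001]: (0 XOR 0) -> 0
  row 26 [11010]: (0 XOR 0) -> 0
  row 27 [11011]: (0 XOR 0) -> 0
  row 28 [11100]: (1 XOR 1) -> 0
  row 29 [11101]: (1 XOR 1) -> 0
  row 30 [11110]: (1 XOR 1) -> 0
  row 31 [11111]: (1 XOR 1) -> 0
Full result column, 4 rows per line (a,b,c fixed per line; d,e runs 00..11 left to right):
  rows 0-3 [a,b,c=000]: 0000  = hex 0
  rows 4-7 [a,b,c=001]: 0000  = hex 0
  rows 8-11 [a,b,c=010]: 0000  = hex 0
  rows 12-15 [a,b,c=011]: 0000  = hex 0
  rows 16-19 [a,b,c=100]: 0000  = hex 0
  rows 20-23 [a,b,c=101]: 0000  = hex 0
  rows 24-27 [a,b,c=110]: 0000  = hex 0
  rows 28-31 [a,b,c=111]: 0000  = hex 0
Output column (row 0 .. row 31) = 00000000000000000000000000000000
Output column grouped in 4s = 0000 0000 0000 0000 0000 0000 0000 0000 = 0x00000000
Convert to decimal digit by digit (value = value*16 + digit):
  0 -> 0
  0*16 + 0 = 0
  0*16 + 0 = 0
  0*16 + 0 = 0
  0*16 + 0 = 0
  0*16 + 0 = 0
  0*16 + 0 = 0
  0*16 + 0 = 0
Decimal = 0

0


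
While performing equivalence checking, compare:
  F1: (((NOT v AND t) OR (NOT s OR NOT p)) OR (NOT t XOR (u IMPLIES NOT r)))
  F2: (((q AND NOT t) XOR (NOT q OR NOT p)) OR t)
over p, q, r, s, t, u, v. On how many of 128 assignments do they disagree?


F1 = (((NOT v AND t) OR (NOT s OR NOT p)) OR (NOT t XOR (u IMPLIES NOT r)))
F2 = (((q AND NOT t) XOR (NOT q OR NOT p)) OR t)
Evaluate both on each of 128 rows (bits = p,q,r,s,t,u,v):
  row 0 [0000000]: F1=1 F2=1 -> 0
  row 1 [0000001]: F1=1 F2=1 -> 0
  row 2 [0000010]: F1=1 F2=1 -> 0
  row 3 [0000011]: F1=1 F2=1 -> 0
  row 4 [0000100]: F1=1 F2=1 -> 0
  (every remaining row is evaluated the same way; all 128 results are listed next)
Full result column, 8 rows per line (p,q,r,s fixed per line; t,u,v runs 000..111 left to right):
  rows 0-7 [p,q,r,s=0000]: 00000000  (ones: 0)
  rows 8-15 [p,q,r,s=0001]: 00000000  (ones: 0)
  rows 16-23 [p,q,r,s=0010]: 00000000  (ones: 0)
  rows 24-31 [p,q,r,s=0011]: 00000000  (ones: 0)
  rows 32-39 [p,q,r,s=0100]: 11110000  (ones: 4)
  rows 40-47 [p,q,r,s=0101]: 11110000  (ones: 4)
  rows 48-55 [p,q,r,s=0110]: 11110000  (ones: 4)
  rows 56-63 [p,q,r,s=0111]: 11110000  (ones: 4)
  rows 64-71 [p,q,r,s=1000]: 00000000  (ones: 0)
  rows 72-79 [p,q,r,s=1001]: 11110000  (ones: 4)
  rows 80-87 [p,q,r,s=1010]: 00000000  (ones: 0)
  rows 88-95 [p,q,r,s=1011]: 11000001  (ones: 3)
  rows 96-103 [p,q,r,s=1100]: 00000000  (ones: 0)
  rows 104-111 [p,q,r,s=1101]: 11110000  (ones: 4)
  rows 112-119 [p,q,r,s=1110]: 00000000  (ones: 0)
  rows 120-127 [p,q,r,s=1111]: 11000001  (ones: 3)
Disagreements = 0+0+0+0+4+4+4+4+0+4+0+3+0+4+0+3 = 30

30


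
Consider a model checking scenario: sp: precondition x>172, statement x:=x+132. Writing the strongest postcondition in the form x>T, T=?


Formula: sp(P, x:=E) = exists old_x. (x = E[old_x/x]) AND P[old_x/x] (old_x is the value of x before the assignment; eliminate old_x by solving x = E[old_x/x] for old_x)
Step 1: Precondition P: x>172, i.e. old_x > 172
Step 2: Assignment gives x = old_x + 132, so old_x = x - 132
Step 3: Substitute into P: x - 132 > 172
Step 4: Simplify: x > 172+132 = 304

304


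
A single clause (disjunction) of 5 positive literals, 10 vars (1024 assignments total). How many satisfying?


Step 1: Total=2^10=1024
Step 2: Unsat when all 5 false: 2^5=32
Step 3: Sat=1024-32=992

992


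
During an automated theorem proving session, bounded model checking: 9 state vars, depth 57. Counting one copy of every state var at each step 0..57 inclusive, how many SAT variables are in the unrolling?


BMC unrolls to depth k, creating one copy of each state var for steps 0..k.
Step count = 57 + 1 = 58 (steps 0 through 57)
Vars per step = 9
Total = 9 * 58 = 522

522


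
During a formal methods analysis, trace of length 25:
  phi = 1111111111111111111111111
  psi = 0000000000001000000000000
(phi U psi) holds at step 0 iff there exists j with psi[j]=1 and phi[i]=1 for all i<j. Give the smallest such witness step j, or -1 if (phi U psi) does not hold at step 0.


(phi U psi) at 0: need smallest j with psi[j]=1 and phi[i]=1 for all i in [0,j).
Scan from step 0:
  step 0: phi=1, psi=0 -> continue
  step 1: phi=1, psi=0 -> continue
  step 2: phi=1, psi=0 -> continue
  step 3: phi=1, psi=0 -> continue
  step 12: psi=1 and phi held for [0,12) -> witness found
Witness step = 12

12


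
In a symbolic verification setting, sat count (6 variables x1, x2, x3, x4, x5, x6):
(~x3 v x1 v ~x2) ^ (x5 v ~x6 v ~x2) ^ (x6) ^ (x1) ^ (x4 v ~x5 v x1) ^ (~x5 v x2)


CNF with 6 clauses over 6 vars (64 assignments).
An assignment satisfies CNF iff every clause has >=1 true literal.
Check each row (bits = x1,x2,x3,x4,x5,x6; clause T/F shown):
  row 0 [000000]: clauses=TTFFTT -> 0
  row 1 [000001]: clauses=TTTFTT -> 0
  row 2 [000010]: clauses=TTFFFF -> 0
  row 3 [000011]: clauses=TTTFFF -> 0
  row 4 [000100]: clauses=TTFFTT -> 0
  (every remaining row is evaluated the same way; all 64 results are listed next)
Full result column, 8 rows per line (x1,x2,x3 fixed per line; x4,x5,x6 runs 000..111 left to right):
  rows 0-7 [x1,x2,x3=000]: 00000000  (ones: 0)
  rows 8-15 [x1,x2,x3=001]: 00000000  (ones: 0)
  rows 16-23 [x1,x2,x3=010]: 00000000  (ones: 0)
  rows 24-31 [x1,x2,x3=011]: 00000000  (ones: 0)
  rows 32-39 [x1,x2,x3=100]: 01000100  (ones: 2)
  rows 40-47 [x1,x2,x3=101]: 01000100  (ones: 2)
  rows 48-55 [x1,x2,x3=110]: 00010001  (ones: 2)
  rows 56-63 [x1,x2,x3=111]: 00010001  (ones: 2)
Satisfying assignments = 0+0+0+0+2+2+2+2 = 8

8


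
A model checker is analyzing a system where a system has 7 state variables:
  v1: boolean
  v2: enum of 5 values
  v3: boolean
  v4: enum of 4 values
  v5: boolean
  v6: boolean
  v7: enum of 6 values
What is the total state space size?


State space = product of domain sizes of all variables.
Domain sizes:
  v1 (boolean): 2
  v2 (enum of 5 values): 5
  v3 (boolean): 2
  v4 (enum of 4 values): 4
  v5 (boolean): 2
  v6 (boolean): 2
  v7 (enum of 6 values): 6
Product = 2 * 5 * 2 * 4 * 2 * 2 * 6 = 1920

1920


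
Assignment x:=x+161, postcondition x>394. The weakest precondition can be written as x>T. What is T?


Formula: wp(x:=E, P) = P[E/x] (substitute E for x in postcondition)
Step 1: Postcondition: x>394
Step 2: Substitute x+161 for x: x+161>394
Step 3: Solve for x: x > 394-161 = 233

233


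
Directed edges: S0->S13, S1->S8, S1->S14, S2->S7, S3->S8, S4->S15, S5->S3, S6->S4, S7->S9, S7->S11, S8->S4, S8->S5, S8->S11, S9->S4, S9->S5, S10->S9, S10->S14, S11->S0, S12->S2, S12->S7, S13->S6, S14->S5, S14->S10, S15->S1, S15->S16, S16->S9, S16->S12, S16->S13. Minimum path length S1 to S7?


BFS layer-by-layer from S1:
  dist 0: {S1}
  dist 1: {S8, S14}
  dist 2: {S4, S5, S10, S11}
  dist 3: {S0, S3, S9, S15}
  dist 4: {S13, S16}
  dist 5: {S6, S12}
  dist 6: {S2, S7}
  -> S7 reached at distance 6
Shortest path length = 6

6


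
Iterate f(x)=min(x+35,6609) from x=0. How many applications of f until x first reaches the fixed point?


Step 1: x=0, cap=6609, increment=35
Step 2: x grows by 35 each step until capped at 6609; fixed point is x=6609
Step 3: iterations = ceil(6609/35) = 189

189


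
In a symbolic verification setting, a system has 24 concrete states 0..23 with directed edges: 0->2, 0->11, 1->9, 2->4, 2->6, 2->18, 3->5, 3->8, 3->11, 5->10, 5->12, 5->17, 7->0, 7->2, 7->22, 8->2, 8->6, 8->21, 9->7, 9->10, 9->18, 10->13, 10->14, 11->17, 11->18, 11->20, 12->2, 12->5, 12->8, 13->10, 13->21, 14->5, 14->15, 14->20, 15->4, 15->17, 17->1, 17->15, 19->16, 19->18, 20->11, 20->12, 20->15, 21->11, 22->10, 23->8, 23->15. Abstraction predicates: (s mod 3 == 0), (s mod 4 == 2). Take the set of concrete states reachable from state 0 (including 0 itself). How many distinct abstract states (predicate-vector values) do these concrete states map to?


BFS from 0:
Concrete reachable: {0, 1, 2, 4, 5, 6, 7, 8, 9, 10, 11, 12, 13, 14, 15, 17, 18, 20, 21, 22}
Abstract via predicates (s mod 3 == 0), (s mod 4 == 2):
  (0,0) <- {1, 4, 5, 7, 8, 11, 13, 17, 20}
  (0,1) <- {2, 10, 14, 22}
  (1,0) <- {0, 9, 12, 15, 21}
  (1,1) <- {6, 18}
Distinct abstract states = 4

4


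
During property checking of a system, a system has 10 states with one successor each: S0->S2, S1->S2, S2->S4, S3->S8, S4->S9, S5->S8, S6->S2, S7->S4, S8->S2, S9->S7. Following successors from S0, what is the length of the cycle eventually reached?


Trace from S0 until a state repeats:
  S0 -> S2 -> S4 -> S9 -> S7 -> S4
S4 first seen at step 2, revisited at step 5.
Cycle length = 5 - 2 = 3

3


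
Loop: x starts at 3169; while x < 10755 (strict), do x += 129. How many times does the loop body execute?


Step 1: x goes from 3169 toward 10755 by 129; the body runs while x<10755, so iterations = ceil((bound-start)/step)
Step 2: Distance=7586
Step 3: ceil(7586/129)=59

59


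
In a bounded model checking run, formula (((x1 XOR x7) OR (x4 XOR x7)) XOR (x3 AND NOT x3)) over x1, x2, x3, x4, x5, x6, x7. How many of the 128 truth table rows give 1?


Formula: (((x1 XOR x7) OR (x4 XOR x7)) XOR (x3 AND NOT x3)) over 7 vars (128 rows)
Evaluate each row (x1, x2, x3, x4, x5, x6, x7 as bits, MSB first):
  row 0 [0000000]: (((0 XOR 0) OR (0 XOR 0)) XOR (0 AND NOT 0)) -> 0
  row 1 [0000001]: (((0 XOR 1) OR (0 XOR 1)) XOR (0 AND NOT 0)) -> 1
  row 2 [0000010]: (((0 XOR 0) OR (0 XOR 0)) XOR (0 AND NOT 0)) -> 0
  row 3 [0000011]: (((0 XOR 1) OR (0 XOR 1)) XOR (0 AND NOT 0)) -> 1
  row 4 [0000100]: (((0 XOR 0) OR (0 XOR 0)) XOR (0 AND NOT 0)) -> 0
  (every remaining row is evaluated the same way; all 128 results are listed next)
Full result column, 8 rows per line (x1,x2,x3,x4 fixed per line; x5,x6,x7 runs 000..111 left to right):
  rows 0-7 [x1,x2,x3,x4=0000]: 01010101  (ones: 4)
  rows 8-15 [x1,x2,x3,x4=0001]: 11111111  (ones: 8)
  rows 16-23 [x1,x2,x3,x4=0010]: 01010101  (ones: 4)
  rows 24-31 [x1,x2,x3,x4=0011]: 11111111  (ones: 8)
  rows 32-39 [x1,x2,x3,x4=0100]: 01010101  (ones: 4)
  rows 40-47 [x1,x2,x3,x4=0101]: 11111111  (ones: 8)
  rows 48-55 [x1,x2,x3,x4=0110]: 01010101  (ones: 4)
  rows 56-63 [x1,x2,x3,x4=0111]: 11111111  (ones: 8)
  rows 64-71 [x1,x2,x3,x4=1000]: 11111111  (ones: 8)
  rows 72-79 [x1,x2,x3,x4=1001]: 10101010  (ones: 4)
  rows 80-87 [x1,x2,x3,x4=1010]: 11111111  (ones: 8)
  rows 88-95 [x1,x2,x3,x4=1011]: 10101010  (ones: 4)
  rows 96-103 [x1,x2,x3,x4=1100]: 11111111  (ones: 8)
  rows 104-111 [x1,x2,x3,x4=1101]: 10101010  (ones: 4)
  rows 112-119 [x1,x2,x3,x4=1110]: 11111111  (ones: 8)
  rows 120-127 [x1,x2,x3,x4=1111]: 10101010  (ones: 4)
Count of 1-rows = 4+8+4+8+4+8+4+8+8+4+8+4+8+4+8+4 = 96

96
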